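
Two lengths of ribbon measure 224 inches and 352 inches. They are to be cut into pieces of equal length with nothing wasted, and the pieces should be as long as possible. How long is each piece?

32 inches

Each piece length must divide every original length, so the longest possible is gcd(224, 352).
224 = 2^5 × 7
352 = 2^5 × 11
gcd(224, 352) = 2^5 = 32.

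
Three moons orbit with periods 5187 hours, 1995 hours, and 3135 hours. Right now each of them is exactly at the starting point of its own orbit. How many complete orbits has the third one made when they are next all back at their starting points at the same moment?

91 orbits

All finish a whole number of cycles simultaneously at t = LCM of the periods.
5187 = 3 × 7 × 13 × 19
1995 = 3 × 5 × 7 × 19
3135 = 3 × 5 × 11 × 19
LCM(5187, 1995, 3135) = 3 × 5 × 7 × 11 × 13 × 19 = 285285.
Orbits for period 3135: 285285 / 3135 = 91.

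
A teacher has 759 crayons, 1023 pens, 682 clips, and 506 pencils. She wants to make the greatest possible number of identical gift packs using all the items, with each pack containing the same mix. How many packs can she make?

The pack count must divide each quantity, so the greatest is gcd(759, 1023, 682, 506).
759 = 3 × 11 × 23
1023 = 3 × 11 × 31
682 = 2 × 11 × 31
506 = 2 × 11 × 23
gcd(759, 1023, 682, 506) = 11.

11 packs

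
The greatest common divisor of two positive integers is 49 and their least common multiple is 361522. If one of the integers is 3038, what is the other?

5831

For two integers, gcd × lcm = product, so the other is (49 × 361522) / 3038 = 17714578 / 3038 = 5831.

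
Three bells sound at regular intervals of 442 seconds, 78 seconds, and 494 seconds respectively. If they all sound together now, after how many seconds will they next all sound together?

They coincide at every common multiple of the periods; the first is the LCM.
442 = 2 × 13 × 17
78 = 2 × 3 × 13
494 = 2 × 13 × 19
LCM(442, 78, 494) = 2 × 3 × 13 × 17 × 19 = 25194.

25194 seconds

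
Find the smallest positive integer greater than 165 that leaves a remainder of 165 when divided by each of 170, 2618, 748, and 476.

26345

N − 165 must be a common multiple of 170, 2618, 748, and 476.
170 = 2 × 5 × 17
2618 = 2 × 7 × 11 × 17
748 = 2^2 × 11 × 17
476 = 2^2 × 7 × 17
LCM(170, 2618, 748, 476) = 2^2 × 5 × 7 × 11 × 17 = 26180.
Smallest N > 165 is LCM + 165 = 26180 + 165 = 26345.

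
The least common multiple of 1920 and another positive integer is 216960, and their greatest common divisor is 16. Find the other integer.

gcd × lcm = product of the two integers, so the other integer is (16 × 216960) / 1920 = 1808.

1808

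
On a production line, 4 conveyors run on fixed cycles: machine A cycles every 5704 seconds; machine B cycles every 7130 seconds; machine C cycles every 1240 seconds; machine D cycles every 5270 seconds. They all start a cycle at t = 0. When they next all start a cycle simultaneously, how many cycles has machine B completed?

They are all back at their starting positions together after one LCM of the periods.
5704 = 2^3 × 23 × 31
7130 = 2 × 5 × 23 × 31
1240 = 2^3 × 5 × 31
5270 = 2 × 5 × 17 × 31
LCM(5704, 7130, 1240, 5270) = 2^3 × 5 × 17 × 23 × 31 = 484840.
Cycles for period 7130: 484840 / 7130 = 68.

68 cycles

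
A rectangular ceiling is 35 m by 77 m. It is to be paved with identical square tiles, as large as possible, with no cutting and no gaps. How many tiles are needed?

55

Tile side = gcd(35, 77).
35 = 5 × 7
77 = 7 × 11
gcd(35, 77) = 7.
Tiles: (35/7) × (77/7) = 5 × 11 = 55.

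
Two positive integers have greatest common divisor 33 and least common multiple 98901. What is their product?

3263733

For any two positive integers, gcd × lcm = product = 33 × 98901 = 3263733.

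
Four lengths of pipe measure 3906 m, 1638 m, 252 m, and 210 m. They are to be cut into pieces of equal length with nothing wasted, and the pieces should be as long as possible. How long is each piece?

42 m

The greatest length dividing all of 3906, 1638, 252, and 210 is their gcd.
3906 = 2 × 3^2 × 7 × 31
1638 = 2 × 3^2 × 7 × 13
252 = 2^2 × 3^2 × 7
210 = 2 × 3 × 5 × 7
gcd(3906, 1638, 252, 210) = 2 × 3 × 7 = 42.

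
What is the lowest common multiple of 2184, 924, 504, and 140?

2184 = 2^3 × 3 × 7 × 13
924 = 2^2 × 3 × 7 × 11
504 = 2^3 × 3^2 × 7
140 = 2^2 × 5 × 7
LCM(2184, 924, 504, 140) = 2^3 × 3^2 × 5 × 7 × 11 × 13 = 360360.

360360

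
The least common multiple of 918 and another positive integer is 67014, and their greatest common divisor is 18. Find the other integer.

1314

gcd × lcm = product of the two integers, so the other integer is (18 × 67014) / 918 = 1314.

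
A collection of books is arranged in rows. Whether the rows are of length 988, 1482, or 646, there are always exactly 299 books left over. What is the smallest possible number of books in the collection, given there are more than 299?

50687

N − 299 must be a common multiple of 988, 1482, and 646.
988 = 2^2 × 13 × 19
1482 = 2 × 3 × 13 × 19
646 = 2 × 17 × 19
LCM(988, 1482, 646) = 2^2 × 3 × 13 × 17 × 19 = 50388.
Smallest N > 299 is LCM + 299 = 50388 + 299 = 50687.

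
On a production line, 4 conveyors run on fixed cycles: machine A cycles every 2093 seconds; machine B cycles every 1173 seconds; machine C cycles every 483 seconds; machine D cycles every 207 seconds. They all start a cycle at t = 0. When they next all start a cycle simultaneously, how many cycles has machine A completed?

153 cycles

They are all back at their starting positions together after one LCM of the periods.
2093 = 7 × 13 × 23
1173 = 3 × 17 × 23
483 = 3 × 7 × 23
207 = 3^2 × 23
LCM(2093, 1173, 483, 207) = 3^2 × 7 × 13 × 17 × 23 = 320229.
Cycles for period 2093: 320229 / 2093 = 153.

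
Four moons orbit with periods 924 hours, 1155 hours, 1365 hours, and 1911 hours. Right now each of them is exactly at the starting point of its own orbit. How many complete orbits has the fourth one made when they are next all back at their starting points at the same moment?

220 orbits

The first common completion time is the LCM of the periods.
924 = 2^2 × 3 × 7 × 11
1155 = 3 × 5 × 7 × 11
1365 = 3 × 5 × 7 × 13
1911 = 3 × 7^2 × 13
LCM(924, 1155, 1365, 1911) = 2^2 × 3 × 5 × 7^2 × 11 × 13 = 420420.
Orbits for period 1911: 420420 / 1911 = 220.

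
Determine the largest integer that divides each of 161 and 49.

7

161 = 7 × 23
49 = 7^2
gcd(161, 49) = 7.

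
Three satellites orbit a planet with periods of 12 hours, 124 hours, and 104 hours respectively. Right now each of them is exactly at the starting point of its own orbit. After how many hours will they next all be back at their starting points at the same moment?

9672 hours

The first simultaneous occurrence is after LCM of the individual periods.
12 = 2^2 × 3
124 = 2^2 × 31
104 = 2^3 × 13
LCM(12, 124, 104) = 2^3 × 3 × 13 × 31 = 9672.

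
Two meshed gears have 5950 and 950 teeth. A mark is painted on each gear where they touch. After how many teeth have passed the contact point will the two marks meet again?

113050 teeth

The first simultaneous occurrence is after LCM of the individual periods.
5950 = 2 × 5^2 × 7 × 17
950 = 2 × 5^2 × 19
LCM(5950, 950) = 2 × 5^2 × 7 × 17 × 19 = 113050.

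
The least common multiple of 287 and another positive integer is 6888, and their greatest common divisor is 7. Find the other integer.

168

gcd × lcm = product of the two integers, so the other integer is (7 × 6888) / 287 = 168.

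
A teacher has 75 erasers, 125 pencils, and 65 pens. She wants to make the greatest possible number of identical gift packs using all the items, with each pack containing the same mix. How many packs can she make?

5 packs

The pack count must divide each quantity, so the greatest is gcd(75, 125, 65).
75 = 3 × 5^2
125 = 5^3
65 = 5 × 13
gcd(75, 125, 65) = 5.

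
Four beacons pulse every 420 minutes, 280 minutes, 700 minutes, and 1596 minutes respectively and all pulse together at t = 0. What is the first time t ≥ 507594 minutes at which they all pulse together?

Joint pulses occur at multiples of LCM(420, 280, 700, 1596).
420 = 2^2 × 3 × 5 × 7
280 = 2^3 × 5 × 7
700 = 2^2 × 5^2 × 7
1596 = 2^2 × 3 × 7 × 19
LCM(420, 280, 700, 1596) = 2^3 × 3 × 5^2 × 7 × 19 = 79800.
Smallest multiple of 79800 that is ≥ 507594: ⌈507594/79800⌉ × 79800 = 7 × 79800 = 558600.

558600 minutes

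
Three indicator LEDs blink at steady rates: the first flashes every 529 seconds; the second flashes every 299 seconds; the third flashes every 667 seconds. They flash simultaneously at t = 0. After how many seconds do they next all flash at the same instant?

We need the least common multiple of the intervals.
529 = 23^2
299 = 13 × 23
667 = 23 × 29
LCM(529, 299, 667) = 13 × 23^2 × 29 = 199433.

199433 seconds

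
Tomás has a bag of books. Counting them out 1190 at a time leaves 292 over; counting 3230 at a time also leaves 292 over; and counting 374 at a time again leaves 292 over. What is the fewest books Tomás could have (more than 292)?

N − 292 must be a common multiple of 1190, 3230, and 374.
1190 = 2 × 5 × 7 × 17
3230 = 2 × 5 × 17 × 19
374 = 2 × 11 × 17
LCM(1190, 3230, 374) = 2 × 5 × 7 × 11 × 17 × 19 = 248710.
Smallest N > 292 is LCM + 292 = 248710 + 292 = 249002.

249002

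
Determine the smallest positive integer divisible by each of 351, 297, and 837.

351 = 3^3 × 13
297 = 3^3 × 11
837 = 3^3 × 31
LCM(351, 297, 837) = 3^3 × 11 × 13 × 31 = 119691.

119691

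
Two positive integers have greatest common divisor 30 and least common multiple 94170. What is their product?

2825100

For any two positive integers, gcd × lcm = product = 30 × 94170 = 2825100.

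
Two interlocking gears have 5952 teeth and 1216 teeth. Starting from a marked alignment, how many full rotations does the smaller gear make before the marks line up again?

All finish a whole number of cycles simultaneously at t = LCM of the periods.
5952 = 2^6 × 3 × 31
1216 = 2^6 × 19
LCM(5952, 1216) = 2^6 × 3 × 19 × 31 = 113088.
Rotations for period 1216: 113088 / 1216 = 93.

93 rotations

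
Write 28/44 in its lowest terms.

7/11

28 = 2^2 × 7
44 = 2^2 × 11
gcd(28, 44) = 2^2 = 4.
Divide numerator and denominator by 4: 28/44 = 7/11.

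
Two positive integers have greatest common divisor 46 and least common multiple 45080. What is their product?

For any two positive integers, gcd × lcm = product = 46 × 45080 = 2073680.

2073680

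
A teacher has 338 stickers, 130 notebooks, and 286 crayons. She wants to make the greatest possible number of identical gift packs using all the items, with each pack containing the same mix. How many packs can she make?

26 packs

The pack count must divide each quantity, so the greatest is gcd(338, 130, 286).
338 = 2 × 13^2
130 = 2 × 5 × 13
286 = 2 × 11 × 13
gcd(338, 130, 286) = 2 × 13 = 26.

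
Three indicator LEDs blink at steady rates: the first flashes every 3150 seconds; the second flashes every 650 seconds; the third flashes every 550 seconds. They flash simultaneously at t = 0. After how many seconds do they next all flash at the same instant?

450450 seconds

The first simultaneous occurrence is after LCM of the individual periods.
3150 = 2 × 3^2 × 5^2 × 7
650 = 2 × 5^2 × 13
550 = 2 × 5^2 × 11
LCM(3150, 650, 550) = 2 × 3^2 × 5^2 × 7 × 11 × 13 = 450450.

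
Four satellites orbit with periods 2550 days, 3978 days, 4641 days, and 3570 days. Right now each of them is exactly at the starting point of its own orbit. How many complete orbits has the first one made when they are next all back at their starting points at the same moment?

273 orbits

They are all back at their starting positions together after one LCM of the periods.
2550 = 2 × 3 × 5^2 × 17
3978 = 2 × 3^2 × 13 × 17
4641 = 3 × 7 × 13 × 17
3570 = 2 × 3 × 5 × 7 × 17
LCM(2550, 3978, 4641, 3570) = 2 × 3^2 × 5^2 × 7 × 13 × 17 = 696150.
Orbits for period 2550: 696150 / 2550 = 273.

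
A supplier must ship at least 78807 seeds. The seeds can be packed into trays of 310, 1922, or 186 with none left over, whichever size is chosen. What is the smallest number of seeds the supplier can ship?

86490

The number of seeds must be a common multiple of 310, 1922, and 186, so a multiple of their LCM.
310 = 2 × 5 × 31
1922 = 2 × 31^2
186 = 2 × 3 × 31
LCM(310, 1922, 186) = 2 × 3 × 5 × 31^2 = 28830.
Smallest multiple of 28830 that is ≥ 78807: ⌈78807/28830⌉ × 28830 = 3 × 28830 = 86490.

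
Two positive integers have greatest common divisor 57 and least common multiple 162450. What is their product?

For any two positive integers, gcd × lcm = product = 57 × 162450 = 9259650.

9259650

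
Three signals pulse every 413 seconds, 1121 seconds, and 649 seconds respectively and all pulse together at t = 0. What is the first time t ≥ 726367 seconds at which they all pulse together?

Joint pulses occur at multiples of LCM(413, 1121, 649).
413 = 7 × 59
1121 = 19 × 59
649 = 11 × 59
LCM(413, 1121, 649) = 7 × 11 × 19 × 59 = 86317.
Smallest multiple of 86317 that is ≥ 726367: ⌈726367/86317⌉ × 86317 = 9 × 86317 = 776853.

776853 seconds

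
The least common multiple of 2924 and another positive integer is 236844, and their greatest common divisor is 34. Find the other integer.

2754

gcd × lcm = product of the two integers, so the other integer is (34 × 236844) / 2924 = 2754.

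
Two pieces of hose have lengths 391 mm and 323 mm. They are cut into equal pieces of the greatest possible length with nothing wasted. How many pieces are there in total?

Piece length = gcd(391, 323).
391 = 17 × 23
323 = 17 × 19
gcd(391, 323) = 17.
Total pieces = 391/17 + 323/17 = 23 + 19 = 42.

42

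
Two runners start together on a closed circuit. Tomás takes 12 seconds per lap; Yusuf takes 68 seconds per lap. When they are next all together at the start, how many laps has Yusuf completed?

3 laps

They are all back at their starting positions together after one LCM of the periods.
12 = 2^2 × 3
68 = 2^2 × 17
LCM(12, 68) = 2^2 × 3 × 17 = 204.
Laps for period 68: 204 / 68 = 3.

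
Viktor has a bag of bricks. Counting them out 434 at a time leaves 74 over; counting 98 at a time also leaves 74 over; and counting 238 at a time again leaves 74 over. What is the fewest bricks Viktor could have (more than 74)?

N − 74 must be a common multiple of 434, 98, and 238.
434 = 2 × 7 × 31
98 = 2 × 7^2
238 = 2 × 7 × 17
LCM(434, 98, 238) = 2 × 7^2 × 17 × 31 = 51646.
Smallest N > 74 is LCM + 74 = 51646 + 74 = 51720.

51720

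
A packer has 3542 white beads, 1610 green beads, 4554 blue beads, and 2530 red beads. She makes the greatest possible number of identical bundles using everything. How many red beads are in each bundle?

55

Number of bundles = gcd(3542, 1610, 4554, 2530).
3542 = 2 × 7 × 11 × 23
1610 = 2 × 5 × 7 × 23
4554 = 2 × 3^2 × 11 × 23
2530 = 2 × 5 × 11 × 23
gcd(3542, 1610, 4554, 2530) = 2 × 23 = 46.
red beads per bundle = 2530 / 46 = 55.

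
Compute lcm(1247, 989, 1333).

889111

1247 = 29 × 43
989 = 23 × 43
1333 = 31 × 43
LCM(1247, 989, 1333) = 23 × 29 × 31 × 43 = 889111.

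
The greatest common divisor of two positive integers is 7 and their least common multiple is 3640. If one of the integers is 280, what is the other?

91

For two integers, gcd × lcm = product, so the other is (7 × 3640) / 280 = 25480 / 280 = 91.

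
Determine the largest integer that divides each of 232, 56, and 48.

8

232 = 2^3 × 29
56 = 2^3 × 7
48 = 2^4 × 3
gcd(232, 56, 48) = 2^3 = 8.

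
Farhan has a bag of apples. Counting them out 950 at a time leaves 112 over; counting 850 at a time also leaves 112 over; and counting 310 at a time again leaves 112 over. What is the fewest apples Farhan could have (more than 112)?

500762

N − 112 must be a common multiple of 950, 850, and 310.
950 = 2 × 5^2 × 19
850 = 2 × 5^2 × 17
310 = 2 × 5 × 31
LCM(950, 850, 310) = 2 × 5^2 × 17 × 19 × 31 = 500650.
Smallest N > 112 is LCM + 112 = 500650 + 112 = 500762.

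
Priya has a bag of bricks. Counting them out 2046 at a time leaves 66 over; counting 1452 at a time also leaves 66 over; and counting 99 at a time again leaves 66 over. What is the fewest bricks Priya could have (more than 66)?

135102

N − 66 must be a common multiple of 2046, 1452, and 99.
2046 = 2 × 3 × 11 × 31
1452 = 2^2 × 3 × 11^2
99 = 3^2 × 11
LCM(2046, 1452, 99) = 2^2 × 3^2 × 11^2 × 31 = 135036.
Smallest N > 66 is LCM + 66 = 135036 + 66 = 135102.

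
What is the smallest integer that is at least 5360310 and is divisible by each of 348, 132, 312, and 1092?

The integer must be a common multiple of 348, 132, 312, and 1092, so a multiple of their LCM.
348 = 2^2 × 3 × 29
132 = 2^2 × 3 × 11
312 = 2^3 × 3 × 13
1092 = 2^2 × 3 × 7 × 13
LCM(348, 132, 312, 1092) = 2^3 × 3 × 7 × 11 × 13 × 29 = 696696.
Smallest multiple of 696696 that is ≥ 5360310: ⌈5360310/696696⌉ × 696696 = 8 × 696696 = 5573568.

5573568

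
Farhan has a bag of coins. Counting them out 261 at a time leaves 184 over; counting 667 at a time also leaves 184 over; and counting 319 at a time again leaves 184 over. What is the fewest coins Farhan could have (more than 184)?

66217

N − 184 must be a common multiple of 261, 667, and 319.
261 = 3^2 × 29
667 = 23 × 29
319 = 11 × 29
LCM(261, 667, 319) = 3^2 × 11 × 23 × 29 = 66033.
Smallest N > 184 is LCM + 184 = 66033 + 184 = 66217.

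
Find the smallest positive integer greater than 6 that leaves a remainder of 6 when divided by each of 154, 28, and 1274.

N − 6 must be a common multiple of 154, 28, and 1274.
154 = 2 × 7 × 11
28 = 2^2 × 7
1274 = 2 × 7^2 × 13
LCM(154, 28, 1274) = 2^2 × 7^2 × 11 × 13 = 28028.
Smallest N > 6 is LCM + 6 = 28028 + 6 = 28034.

28034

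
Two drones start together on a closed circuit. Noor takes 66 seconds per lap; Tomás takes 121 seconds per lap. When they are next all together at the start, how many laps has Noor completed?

11 laps

They are all back at their starting positions together after one LCM of the periods.
66 = 2 × 3 × 11
121 = 11^2
LCM(66, 121) = 2 × 3 × 11^2 = 726.
Laps for period 66: 726 / 66 = 11.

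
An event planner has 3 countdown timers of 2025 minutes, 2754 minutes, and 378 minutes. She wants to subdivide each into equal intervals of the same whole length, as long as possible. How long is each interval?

27 minutes

The interval must divide each timer length; the longest such is the gcd.
2025 = 3^4 × 5^2
2754 = 2 × 3^4 × 17
378 = 2 × 3^3 × 7
gcd(2025, 2754, 378) = 3^3 = 27.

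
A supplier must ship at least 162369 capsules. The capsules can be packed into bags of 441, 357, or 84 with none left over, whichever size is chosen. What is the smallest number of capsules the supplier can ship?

179928

The number of capsules must be a common multiple of 441, 357, and 84, so a multiple of their LCM.
441 = 3^2 × 7^2
357 = 3 × 7 × 17
84 = 2^2 × 3 × 7
LCM(441, 357, 84) = 2^2 × 3^2 × 7^2 × 17 = 29988.
Smallest multiple of 29988 that is ≥ 162369: ⌈162369/29988⌉ × 29988 = 6 × 29988 = 179928.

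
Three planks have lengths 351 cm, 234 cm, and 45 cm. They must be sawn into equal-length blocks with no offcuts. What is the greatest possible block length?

9 cm

The block length must divide every plank, so the greatest is gcd(351, 234, 45).
351 = 3^3 × 13
234 = 2 × 3^2 × 13
45 = 3^2 × 5
gcd(351, 234, 45) = 3^2 = 9.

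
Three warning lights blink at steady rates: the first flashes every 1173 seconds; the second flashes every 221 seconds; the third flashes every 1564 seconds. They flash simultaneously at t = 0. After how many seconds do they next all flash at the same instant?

60996 seconds

We need the least common multiple of the intervals.
1173 = 3 × 17 × 23
221 = 13 × 17
1564 = 2^2 × 17 × 23
LCM(1173, 221, 1564) = 2^2 × 3 × 13 × 17 × 23 = 60996.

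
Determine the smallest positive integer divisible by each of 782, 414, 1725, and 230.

175950

782 = 2 × 17 × 23
414 = 2 × 3^2 × 23
1725 = 3 × 5^2 × 23
230 = 2 × 5 × 23
LCM(782, 414, 1725, 230) = 2 × 3^2 × 5^2 × 17 × 23 = 175950.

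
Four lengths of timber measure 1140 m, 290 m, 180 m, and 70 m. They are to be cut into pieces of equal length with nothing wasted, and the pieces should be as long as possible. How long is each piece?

The greatest length dividing all of 1140, 290, 180, and 70 is their gcd.
1140 = 2^2 × 3 × 5 × 19
290 = 2 × 5 × 29
180 = 2^2 × 3^2 × 5
70 = 2 × 5 × 7
gcd(1140, 290, 180, 70) = 2 × 5 = 10.

10 m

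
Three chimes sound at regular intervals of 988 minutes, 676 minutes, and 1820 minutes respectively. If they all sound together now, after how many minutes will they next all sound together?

They coincide at every common multiple of the periods; the first is the LCM.
988 = 2^2 × 13 × 19
676 = 2^2 × 13^2
1820 = 2^2 × 5 × 7 × 13
LCM(988, 676, 1820) = 2^2 × 5 × 7 × 13^2 × 19 = 449540.

449540 minutes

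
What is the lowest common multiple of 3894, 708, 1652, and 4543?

54516

3894 = 2 × 3 × 11 × 59
708 = 2^2 × 3 × 59
1652 = 2^2 × 7 × 59
4543 = 7 × 11 × 59
LCM(3894, 708, 1652, 4543) = 2^2 × 3 × 7 × 11 × 59 = 54516.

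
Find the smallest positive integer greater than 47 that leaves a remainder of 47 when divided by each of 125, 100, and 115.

11547

N − 47 must be a common multiple of 125, 100, and 115.
125 = 5^3
100 = 2^2 × 5^2
115 = 5 × 23
LCM(125, 100, 115) = 2^2 × 5^3 × 23 = 11500.
Smallest N > 47 is LCM + 47 = 11500 + 47 = 11547.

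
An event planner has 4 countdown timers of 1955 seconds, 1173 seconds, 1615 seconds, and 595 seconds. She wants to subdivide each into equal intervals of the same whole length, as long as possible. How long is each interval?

17 seconds

The interval must divide each timer length; the longest such is the gcd.
1955 = 5 × 17 × 23
1173 = 3 × 17 × 23
1615 = 5 × 17 × 19
595 = 5 × 7 × 17
gcd(1955, 1173, 1615, 595) = 17.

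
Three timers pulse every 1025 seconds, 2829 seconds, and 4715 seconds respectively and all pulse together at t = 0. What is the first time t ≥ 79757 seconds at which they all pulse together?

Joint pulses occur at multiples of LCM(1025, 2829, 4715).
1025 = 5^2 × 41
2829 = 3 × 23 × 41
4715 = 5 × 23 × 41
LCM(1025, 2829, 4715) = 3 × 5^2 × 23 × 41 = 70725.
Smallest multiple of 70725 that is ≥ 79757: ⌈79757/70725⌉ × 70725 = 2 × 70725 = 141450.

141450 seconds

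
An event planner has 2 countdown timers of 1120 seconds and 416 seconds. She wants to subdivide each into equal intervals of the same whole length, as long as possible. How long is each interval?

The interval must divide each timer length; the longest such is the gcd.
1120 = 2^5 × 5 × 7
416 = 2^5 × 13
gcd(1120, 416) = 2^5 = 32.

32 seconds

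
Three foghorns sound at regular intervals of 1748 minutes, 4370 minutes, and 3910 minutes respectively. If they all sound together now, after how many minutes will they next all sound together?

148580 minutes

We need the least common multiple of the intervals.
1748 = 2^2 × 19 × 23
4370 = 2 × 5 × 19 × 23
3910 = 2 × 5 × 17 × 23
LCM(1748, 4370, 3910) = 2^2 × 5 × 17 × 19 × 23 = 148580.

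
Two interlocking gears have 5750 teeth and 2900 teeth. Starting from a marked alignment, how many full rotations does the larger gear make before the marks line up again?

They are all back at their starting positions together after one LCM of the periods.
5750 = 2 × 5^3 × 23
2900 = 2^2 × 5^2 × 29
LCM(5750, 2900) = 2^2 × 5^3 × 23 × 29 = 333500.
Rotations for period 5750: 333500 / 5750 = 58.

58 rotations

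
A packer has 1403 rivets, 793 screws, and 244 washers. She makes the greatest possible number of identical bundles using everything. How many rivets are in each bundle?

Number of bundles = gcd(1403, 793, 244).
1403 = 23 × 61
793 = 13 × 61
244 = 2^2 × 61
gcd(1403, 793, 244) = 61.
rivets per bundle = 1403 / 61 = 23.

23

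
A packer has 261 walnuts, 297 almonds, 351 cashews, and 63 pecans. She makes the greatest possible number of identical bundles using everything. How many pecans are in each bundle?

Number of bundles = gcd(261, 297, 351, 63).
261 = 3^2 × 29
297 = 3^3 × 11
351 = 3^3 × 13
63 = 3^2 × 7
gcd(261, 297, 351, 63) = 3^2 = 9.
pecans per bundle = 63 / 9 = 7.

7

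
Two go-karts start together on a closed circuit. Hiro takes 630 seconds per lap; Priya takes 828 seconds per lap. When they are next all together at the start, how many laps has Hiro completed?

46 laps

All finish a whole number of cycles simultaneously at t = LCM of the periods.
630 = 2 × 3^2 × 5 × 7
828 = 2^2 × 3^2 × 23
LCM(630, 828) = 2^2 × 3^2 × 5 × 7 × 23 = 28980.
Laps for period 630: 28980 / 630 = 46.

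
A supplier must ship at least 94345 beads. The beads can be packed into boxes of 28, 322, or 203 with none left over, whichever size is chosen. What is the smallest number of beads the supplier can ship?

112056

The number of beads must be a common multiple of 28, 322, and 203, so a multiple of their LCM.
28 = 2^2 × 7
322 = 2 × 7 × 23
203 = 7 × 29
LCM(28, 322, 203) = 2^2 × 7 × 23 × 29 = 18676.
Smallest multiple of 18676 that is ≥ 94345: ⌈94345/18676⌉ × 18676 = 6 × 18676 = 112056.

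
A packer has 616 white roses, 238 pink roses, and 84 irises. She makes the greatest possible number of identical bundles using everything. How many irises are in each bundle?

6

Number of bundles = gcd(616, 238, 84).
616 = 2^3 × 7 × 11
238 = 2 × 7 × 17
84 = 2^2 × 3 × 7
gcd(616, 238, 84) = 2 × 7 = 14.
irises per bundle = 84 / 14 = 6.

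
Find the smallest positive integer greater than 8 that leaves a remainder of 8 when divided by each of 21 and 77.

239

N − 8 must be a common multiple of 21 and 77.
21 = 3 × 7
77 = 7 × 11
LCM(21, 77) = 3 × 7 × 11 = 231.
Smallest N > 8 is LCM + 8 = 231 + 8 = 239.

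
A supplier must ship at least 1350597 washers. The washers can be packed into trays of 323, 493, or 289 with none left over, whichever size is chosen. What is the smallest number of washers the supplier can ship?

The number of washers must be a common multiple of 323, 493, and 289, so a multiple of their LCM.
323 = 17 × 19
493 = 17 × 29
289 = 17^2
LCM(323, 493, 289) = 17^2 × 19 × 29 = 159239.
Smallest multiple of 159239 that is ≥ 1350597: ⌈1350597/159239⌉ × 159239 = 9 × 159239 = 1433151.

1433151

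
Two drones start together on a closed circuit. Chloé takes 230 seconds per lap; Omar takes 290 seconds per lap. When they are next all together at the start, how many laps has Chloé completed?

All finish a whole number of cycles simultaneously at t = LCM of the periods.
230 = 2 × 5 × 23
290 = 2 × 5 × 29
LCM(230, 290) = 2 × 5 × 23 × 29 = 6670.
Laps for period 230: 6670 / 230 = 29.

29 laps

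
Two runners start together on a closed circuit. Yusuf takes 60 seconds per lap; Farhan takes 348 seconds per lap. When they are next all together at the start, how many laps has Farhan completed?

All finish a whole number of cycles simultaneously at t = LCM of the periods.
60 = 2^2 × 3 × 5
348 = 2^2 × 3 × 29
LCM(60, 348) = 2^2 × 3 × 5 × 29 = 1740.
Laps for period 348: 1740 / 348 = 5.

5 laps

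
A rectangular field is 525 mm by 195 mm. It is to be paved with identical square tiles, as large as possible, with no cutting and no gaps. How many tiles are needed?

455

Tile side = gcd(525, 195).
525 = 3 × 5^2 × 7
195 = 3 × 5 × 13
gcd(525, 195) = 3 × 5 = 15.
Tiles: (525/15) × (195/15) = 35 × 13 = 455.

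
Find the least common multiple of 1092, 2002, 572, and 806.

372372

1092 = 2^2 × 3 × 7 × 13
2002 = 2 × 7 × 11 × 13
572 = 2^2 × 11 × 13
806 = 2 × 13 × 31
LCM(1092, 2002, 572, 806) = 2^2 × 3 × 7 × 11 × 13 × 31 = 372372.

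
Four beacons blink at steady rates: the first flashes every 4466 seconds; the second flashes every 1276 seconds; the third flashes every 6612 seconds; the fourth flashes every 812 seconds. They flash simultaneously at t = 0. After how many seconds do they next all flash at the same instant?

509124 seconds

They coincide at every common multiple of the periods; the first is the LCM.
4466 = 2 × 7 × 11 × 29
1276 = 2^2 × 11 × 29
6612 = 2^2 × 3 × 19 × 29
812 = 2^2 × 7 × 29
LCM(4466, 1276, 6612, 812) = 2^2 × 3 × 7 × 11 × 19 × 29 = 509124.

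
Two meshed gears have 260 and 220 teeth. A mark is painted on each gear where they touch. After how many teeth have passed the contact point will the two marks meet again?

2860 teeth

They coincide at every common multiple of the periods; the first is the LCM.
260 = 2^2 × 5 × 13
220 = 2^2 × 5 × 11
LCM(260, 220) = 2^2 × 5 × 11 × 13 = 2860.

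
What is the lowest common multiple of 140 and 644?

140 = 2^2 × 5 × 7
644 = 2^2 × 7 × 23
LCM(140, 644) = 2^2 × 5 × 7 × 23 = 3220.

3220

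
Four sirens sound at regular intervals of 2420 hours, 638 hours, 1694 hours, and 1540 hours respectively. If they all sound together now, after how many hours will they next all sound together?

491260 hours

They coincide at every common multiple of the periods; the first is the LCM.
2420 = 2^2 × 5 × 11^2
638 = 2 × 11 × 29
1694 = 2 × 7 × 11^2
1540 = 2^2 × 5 × 7 × 11
LCM(2420, 638, 1694, 1540) = 2^2 × 5 × 7 × 11^2 × 29 = 491260.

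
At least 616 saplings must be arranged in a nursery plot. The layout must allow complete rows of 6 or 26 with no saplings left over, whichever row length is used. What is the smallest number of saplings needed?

The number of saplings must be a common multiple of 6 and 26, so a multiple of their LCM.
6 = 2 × 3
26 = 2 × 13
LCM(6, 26) = 2 × 3 × 13 = 78.
Smallest multiple of 78 that is ≥ 616: ⌈616/78⌉ × 78 = 8 × 78 = 624.

624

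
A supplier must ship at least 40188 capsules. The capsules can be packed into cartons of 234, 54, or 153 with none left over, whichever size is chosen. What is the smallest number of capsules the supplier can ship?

47736

The number of capsules must be a common multiple of 234, 54, and 153, so a multiple of their LCM.
234 = 2 × 3^2 × 13
54 = 2 × 3^3
153 = 3^2 × 17
LCM(234, 54, 153) = 2 × 3^3 × 13 × 17 = 11934.
Smallest multiple of 11934 that is ≥ 40188: ⌈40188/11934⌉ × 11934 = 4 × 11934 = 47736.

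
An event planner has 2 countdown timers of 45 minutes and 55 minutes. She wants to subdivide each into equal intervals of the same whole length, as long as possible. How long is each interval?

The interval must divide each timer length; the longest such is the gcd.
45 = 3^2 × 5
55 = 5 × 11
gcd(45, 55) = 5.

5 minutes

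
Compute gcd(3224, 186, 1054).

3224 = 2^3 × 13 × 31
186 = 2 × 3 × 31
1054 = 2 × 17 × 31
gcd(3224, 186, 1054) = 2 × 31 = 62.

62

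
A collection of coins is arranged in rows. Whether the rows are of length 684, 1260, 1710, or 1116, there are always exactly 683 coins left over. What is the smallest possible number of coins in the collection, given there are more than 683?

N − 683 must be a common multiple of 684, 1260, 1710, and 1116.
684 = 2^2 × 3^2 × 19
1260 = 2^2 × 3^2 × 5 × 7
1710 = 2 × 3^2 × 5 × 19
1116 = 2^2 × 3^2 × 31
LCM(684, 1260, 1710, 1116) = 2^2 × 3^2 × 5 × 7 × 19 × 31 = 742140.
Smallest N > 683 is LCM + 683 = 742140 + 683 = 742823.

742823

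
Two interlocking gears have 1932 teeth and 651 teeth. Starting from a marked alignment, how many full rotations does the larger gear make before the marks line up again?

The first common completion time is the LCM of the periods.
1932 = 2^2 × 3 × 7 × 23
651 = 3 × 7 × 31
LCM(1932, 651) = 2^2 × 3 × 7 × 23 × 31 = 59892.
Rotations for period 1932: 59892 / 1932 = 31.

31 rotations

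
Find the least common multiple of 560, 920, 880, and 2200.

560 = 2^4 × 5 × 7
920 = 2^3 × 5 × 23
880 = 2^4 × 5 × 11
2200 = 2^3 × 5^2 × 11
LCM(560, 920, 880, 2200) = 2^4 × 5^2 × 7 × 11 × 23 = 708400.

708400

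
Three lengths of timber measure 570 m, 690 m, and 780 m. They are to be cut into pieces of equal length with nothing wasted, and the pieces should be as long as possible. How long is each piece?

Each piece length must divide every original length, so the longest possible is gcd(570, 690, 780).
570 = 2 × 3 × 5 × 19
690 = 2 × 3 × 5 × 23
780 = 2^2 × 3 × 5 × 13
gcd(570, 690, 780) = 2 × 3 × 5 = 30.

30 m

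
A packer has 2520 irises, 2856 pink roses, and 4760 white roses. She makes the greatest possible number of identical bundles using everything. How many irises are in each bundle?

45

Number of bundles = gcd(2520, 2856, 4760).
2520 = 2^3 × 3^2 × 5 × 7
2856 = 2^3 × 3 × 7 × 17
4760 = 2^3 × 5 × 7 × 17
gcd(2520, 2856, 4760) = 2^3 × 7 = 56.
irises per bundle = 2520 / 56 = 45.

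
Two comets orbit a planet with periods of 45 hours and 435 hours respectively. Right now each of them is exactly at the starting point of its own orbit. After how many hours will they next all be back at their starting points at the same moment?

They coincide at every common multiple of the periods; the first is the LCM.
45 = 3^2 × 5
435 = 3 × 5 × 29
LCM(45, 435) = 3^2 × 5 × 29 = 1305.

1305 hours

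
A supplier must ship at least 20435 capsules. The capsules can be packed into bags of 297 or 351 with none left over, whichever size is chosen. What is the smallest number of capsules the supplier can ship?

The number of capsules must be a common multiple of 297 and 351, so a multiple of their LCM.
297 = 3^3 × 11
351 = 3^3 × 13
LCM(297, 351) = 3^3 × 11 × 13 = 3861.
Smallest multiple of 3861 that is ≥ 20435: ⌈20435/3861⌉ × 3861 = 6 × 3861 = 23166.

23166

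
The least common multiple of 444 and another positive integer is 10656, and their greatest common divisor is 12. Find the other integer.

gcd × lcm = product of the two integers, so the other integer is (12 × 10656) / 444 = 288.

288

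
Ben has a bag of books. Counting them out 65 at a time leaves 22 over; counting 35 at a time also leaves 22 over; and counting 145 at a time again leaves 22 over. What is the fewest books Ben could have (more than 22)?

13217

N − 22 must be a common multiple of 65, 35, and 145.
65 = 5 × 13
35 = 5 × 7
145 = 5 × 29
LCM(65, 35, 145) = 5 × 7 × 13 × 29 = 13195.
Smallest N > 22 is LCM + 22 = 13195 + 22 = 13217.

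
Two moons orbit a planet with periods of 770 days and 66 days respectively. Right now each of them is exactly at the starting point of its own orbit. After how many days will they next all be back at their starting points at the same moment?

2310 days

They coincide at every common multiple of the periods; the first is the LCM.
770 = 2 × 5 × 7 × 11
66 = 2 × 3 × 11
LCM(770, 66) = 2 × 3 × 5 × 7 × 11 = 2310.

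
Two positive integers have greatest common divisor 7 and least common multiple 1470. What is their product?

For any two positive integers, gcd × lcm = product = 7 × 1470 = 10290.

10290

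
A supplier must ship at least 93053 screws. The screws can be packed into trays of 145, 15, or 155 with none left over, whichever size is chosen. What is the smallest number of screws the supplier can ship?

94395

The number of screws must be a common multiple of 145, 15, and 155, so a multiple of their LCM.
145 = 5 × 29
15 = 3 × 5
155 = 5 × 31
LCM(145, 15, 155) = 3 × 5 × 29 × 31 = 13485.
Smallest multiple of 13485 that is ≥ 93053: ⌈93053/13485⌉ × 13485 = 7 × 13485 = 94395.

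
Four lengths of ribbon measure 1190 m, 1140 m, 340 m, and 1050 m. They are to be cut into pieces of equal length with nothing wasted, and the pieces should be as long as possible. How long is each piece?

Each piece length must divide every original length, so the longest possible is gcd(1190, 1140, 340, 1050).
1190 = 2 × 5 × 7 × 17
1140 = 2^2 × 3 × 5 × 19
340 = 2^2 × 5 × 17
1050 = 2 × 3 × 5^2 × 7
gcd(1190, 1140, 340, 1050) = 2 × 5 = 10.

10 m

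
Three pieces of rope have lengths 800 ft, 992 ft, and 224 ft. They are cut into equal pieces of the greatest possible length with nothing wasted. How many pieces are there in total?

63

Piece length = gcd(800, 992, 224).
800 = 2^5 × 5^2
992 = 2^5 × 31
224 = 2^5 × 7
gcd(800, 992, 224) = 2^5 = 32.
Total pieces = 800/32 + 992/32 + 224/32 = 25 + 31 + 7 = 63.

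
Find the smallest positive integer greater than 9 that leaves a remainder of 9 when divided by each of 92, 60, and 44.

N − 9 must be a common multiple of 92, 60, and 44.
92 = 2^2 × 23
60 = 2^2 × 3 × 5
44 = 2^2 × 11
LCM(92, 60, 44) = 2^2 × 3 × 5 × 11 × 23 = 15180.
Smallest N > 9 is LCM + 9 = 15180 + 9 = 15189.

15189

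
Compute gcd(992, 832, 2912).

992 = 2^5 × 31
832 = 2^6 × 13
2912 = 2^5 × 7 × 13
gcd(992, 832, 2912) = 2^5 = 32.

32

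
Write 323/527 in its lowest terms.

323 = 17 × 19
527 = 17 × 31
gcd(323, 527) = 17.
Divide numerator and denominator by 17: 323/527 = 19/31.

19/31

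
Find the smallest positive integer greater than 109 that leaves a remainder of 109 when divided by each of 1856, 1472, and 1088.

N − 109 must be a common multiple of 1856, 1472, and 1088.
1856 = 2^6 × 29
1472 = 2^6 × 23
1088 = 2^6 × 17
LCM(1856, 1472, 1088) = 2^6 × 17 × 23 × 29 = 725696.
Smallest N > 109 is LCM + 109 = 725696 + 109 = 725805.

725805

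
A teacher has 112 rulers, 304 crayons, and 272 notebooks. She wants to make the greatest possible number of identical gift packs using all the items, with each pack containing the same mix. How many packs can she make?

The pack count must divide each quantity, so the greatest is gcd(112, 304, 272).
112 = 2^4 × 7
304 = 2^4 × 19
272 = 2^4 × 17
gcd(112, 304, 272) = 2^4 = 16.

16 packs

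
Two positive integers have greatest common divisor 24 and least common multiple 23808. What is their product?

571392

For any two positive integers, gcd × lcm = product = 24 × 23808 = 571392.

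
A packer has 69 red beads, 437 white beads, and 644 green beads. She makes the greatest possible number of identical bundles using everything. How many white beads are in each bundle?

Number of bundles = gcd(69, 437, 644).
69 = 3 × 23
437 = 19 × 23
644 = 2^2 × 7 × 23
gcd(69, 437, 644) = 23.
white beads per bundle = 437 / 23 = 19.

19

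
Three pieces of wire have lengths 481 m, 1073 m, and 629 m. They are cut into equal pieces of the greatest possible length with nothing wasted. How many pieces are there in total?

59

Piece length = gcd(481, 1073, 629).
481 = 13 × 37
1073 = 29 × 37
629 = 17 × 37
gcd(481, 1073, 629) = 37.
Total pieces = 481/37 + 1073/37 + 629/37 = 13 + 29 + 17 = 59.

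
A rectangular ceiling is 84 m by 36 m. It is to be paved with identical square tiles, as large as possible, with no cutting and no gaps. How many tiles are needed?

Tile side = gcd(84, 36).
84 = 2^2 × 3 × 7
36 = 2^2 × 3^2
gcd(84, 36) = 2^2 × 3 = 12.
Tiles: (84/12) × (36/12) = 7 × 3 = 21.

21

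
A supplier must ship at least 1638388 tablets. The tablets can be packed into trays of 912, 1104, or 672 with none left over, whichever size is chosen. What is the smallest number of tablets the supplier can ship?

The number of tablets must be a common multiple of 912, 1104, and 672, so a multiple of their LCM.
912 = 2^4 × 3 × 19
1104 = 2^4 × 3 × 23
672 = 2^5 × 3 × 7
LCM(912, 1104, 672) = 2^5 × 3 × 7 × 19 × 23 = 293664.
Smallest multiple of 293664 that is ≥ 1638388: ⌈1638388/293664⌉ × 293664 = 6 × 293664 = 1761984.

1761984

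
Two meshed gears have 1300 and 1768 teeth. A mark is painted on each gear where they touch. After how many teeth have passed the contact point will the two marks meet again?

44200 teeth

The first simultaneous occurrence is after LCM of the individual periods.
1300 = 2^2 × 5^2 × 13
1768 = 2^3 × 13 × 17
LCM(1300, 1768) = 2^3 × 5^2 × 13 × 17 = 44200.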